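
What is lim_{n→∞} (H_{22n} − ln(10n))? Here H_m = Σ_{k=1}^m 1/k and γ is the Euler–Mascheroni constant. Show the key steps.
lim = ln(11/5) + γ

By Euler-Maclaurin, H_m = ln m + γ + O(1/m). So
  H_{22n} − ln(10n) = ln(22n) + γ − ln(10n) + O(1/n)
                       = ln(22/10) + γ + O(1/n).
Hence the limit is ln(22/10) + γ (= ln(11/5)).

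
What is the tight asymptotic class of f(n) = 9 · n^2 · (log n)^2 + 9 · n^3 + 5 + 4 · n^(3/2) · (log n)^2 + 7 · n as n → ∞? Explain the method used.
f(n) ∈ Θ(n^3)

Compare the terms by growth order. For large n, n^a · (log n)^b dominates n^a' · (log n)^b' iff a > a', or (a = a' and b > b'). Ranking the 5 terms shows the dominant one is 9 · n^3. Hence f(n) ∈ Θ(n^3).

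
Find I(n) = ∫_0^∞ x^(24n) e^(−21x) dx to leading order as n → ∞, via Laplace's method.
I(n) ~ (sqrt(2π·24n) / 21) · (24n/(21e))^(24n)

Write the integrand as exp(24n ln x − 21x) and set f(x) = 24n ln x − 21x. Then f'(x) = 24n/x − 21 = 0 at x* = 24n/21, and f''(x*) = −24n/x*^2 = −21^2/(24n). Laplace's method (interior maximum) gives
  I(n) ~ e^(f(x*)) · sqrt(2π / |f''(x*)|)
        = exp(24n ln(24n/21) − 24n) · sqrt(2π · 24n / 21^2)
        = (24n/21)^(24n) e^(−24n) · sqrt(2π·24n) / 21
        = (sqrt(2π·24n) / 21) · (24n/(21e))^(24n).
This matches Γ(24n+1)/21^(24n+1) with Stirling applied to Γ.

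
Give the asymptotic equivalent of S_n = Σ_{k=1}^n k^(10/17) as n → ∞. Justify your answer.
S_n ~ (17/27) · n^(27/17)

Integral comparison: Σ_{k=1}^n k^(10/17) = ∫_0^n x^(10/17) dx + O(n^(10/17)). The integral is n^(1 + 10/17) / (1 + 10/17) = n^((10+17)/17) / ((10+17)/17) = (17/27) · n^(27/17).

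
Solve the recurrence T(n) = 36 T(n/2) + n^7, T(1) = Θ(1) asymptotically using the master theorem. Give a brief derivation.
T(n) = Θ(n^7)

log_2 36 ≈ 5.170. f(n) = n^7 dominates n^(log_2 36) since 7 > 5.170, and the regularity condition a·f(n/b) = 36·(n/2)^7 = (36/128)·n^7 ≤ c·f(n) holds with c = 36/128 ≈ 0.281 < 1. So this is Case 3: T(n) = Θ(f(n)) = Θ(n^7).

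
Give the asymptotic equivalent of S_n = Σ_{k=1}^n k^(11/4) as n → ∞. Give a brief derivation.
S_n ~ (4/15) · n^(15/4)

Integral comparison: Σ_{k=1}^n k^(11/4) = ∫_0^n x^(11/4) dx + O(n^(11/4)). The integral is n^(1 + 11/4) / (1 + 11/4) = n^((11+4)/4) / ((11+4)/4) = (4/15) · n^(15/4).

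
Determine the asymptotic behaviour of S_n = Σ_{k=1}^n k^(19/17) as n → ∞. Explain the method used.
S_n ~ (17/36) · n^(36/17)

Integral comparison: Σ_{k=1}^n k^(19/17) = ∫_0^n x^(19/17) dx + O(n^(19/17)). The integral is n^(1 + 19/17) / (1 + 19/17) = n^((19+17)/17) / ((19+17)/17) = (17/36) · n^(36/17).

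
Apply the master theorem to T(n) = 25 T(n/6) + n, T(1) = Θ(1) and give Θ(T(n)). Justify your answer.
T(n) = Θ(n^(log_6 25))

Master theorem: compare f(n) = n to n^(log_6 25) where log_6 25 ≈ 1.796. Since 1 < log_6 25, we have f(n) = O(n^(log_6 25 − ε)) for some ε > 0 — Case 1. Hence T(n) = Θ(n^(log_6 25)).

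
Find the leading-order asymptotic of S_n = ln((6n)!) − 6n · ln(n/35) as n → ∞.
S_n ~ 6n · (ln 210 − 1) + O(ln n)

Stirling: ln((6n)!) = 6n ln(6n) − 6n + O(ln n).
  S_n = 6n ln(6n) − 6n − 6n ln(n/35) + O(ln n)
      = 6n ln(6n) − 6n ln n + 6n ln 35 − 6n + O(ln n)
      = 6n ln 6 + 6n ln 35 − 6n + O(ln n)
      = 6n (ln 210 − 1) + O(ln n).
Numerically ln(210) − 1 ≈ 4.3471.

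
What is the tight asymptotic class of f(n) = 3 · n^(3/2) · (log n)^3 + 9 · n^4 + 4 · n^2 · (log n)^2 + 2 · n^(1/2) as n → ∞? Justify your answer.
f(n) ∈ Θ(n^4)

Compare the terms by growth order. For large n, n^a · (log n)^b dominates n^a' · (log n)^b' iff a > a', or (a = a' and b > b'). Ranking the 4 terms shows the dominant one is 9 · n^4. Hence f(n) ∈ Θ(n^4).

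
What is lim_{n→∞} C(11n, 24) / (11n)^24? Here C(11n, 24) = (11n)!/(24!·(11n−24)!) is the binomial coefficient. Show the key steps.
lim = 1/24! = 1/620448401733239439360000

With N = 11n → ∞: C(N, 24) / N^24 = [N(N−1)…(N−23)] / (24! · N^24) = (1/24!) · 1 · (1 − 1/(11n)) · … · (1 − 23/(11n)). Each factor → 1 as N → ∞, so the limit is 1/24! = 1/620448401733239439360000.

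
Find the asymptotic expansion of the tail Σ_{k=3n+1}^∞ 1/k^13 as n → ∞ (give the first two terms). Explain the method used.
Σ_{k>3n} 1/k^13 = 1/(12 · (3n)^12) − 1/(2 · (3n)^13) + O(1/(3n)^14)

Compare to the integral: ∫_{3n}^∞ x^(−13) dx = [−x^(−12)/12]_{3n}^∞ = 1/((13−1)·(3n)^12). The Euler-Maclaurin correction adds −f(3n)/2 = −1/(2·(3n)^13). Euler-Maclaurin then gives
  Σ_{k>3n} 1/k^13 = ∫_{3n}^∞ dx/x^13 − 1/(2·(3n)^13) + O(1/(3n)^14).
(Equivalently this is ζ(13) − Σ_{k≤3n} 1/k^13.)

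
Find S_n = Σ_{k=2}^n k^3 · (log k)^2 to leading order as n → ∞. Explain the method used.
S_n ~ n^4 · (log n)^2 / 4

By integral comparison, S_n = ∫_1^n x^3 · (log x)^2 dx + O(n^3 · (log n)^2). For the integral, the leading term of ∫_1^n x^3 (log x)^2 dx is n^4/4 · (log n)^2 (by repeated integration by parts; each step lowers the log-exponent and produces a relatively O(1/log n) correction). Hence S_n ~ n^4 · (log n)^2 / 4.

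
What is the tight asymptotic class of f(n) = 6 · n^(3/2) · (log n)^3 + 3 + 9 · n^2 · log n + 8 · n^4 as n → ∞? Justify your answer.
f(n) ∈ Θ(n^4)

Compare the terms by growth order. For large n, n^a · (log n)^b dominates n^a' · (log n)^b' iff a > a', or (a = a' and b > b'). Ranking the 4 terms shows the dominant one is 8 · n^4. Hence f(n) ∈ Θ(n^4).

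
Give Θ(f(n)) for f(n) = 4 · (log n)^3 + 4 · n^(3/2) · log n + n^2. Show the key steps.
f(n) ∈ Θ(n^2)

Compare the terms by growth order. For large n, n^a · (log n)^b dominates n^a' · (log n)^b' iff a > a', or (a = a' and b > b'). Ranking the 3 terms shows the dominant one is n^2. Hence f(n) ∈ Θ(n^2).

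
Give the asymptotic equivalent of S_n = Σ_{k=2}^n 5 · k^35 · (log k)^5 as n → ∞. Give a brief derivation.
S_n ~ 5 · n^36 · (log n)^5 / 36

By integral comparison, S_n = ∫_1^n 5 · x^35 · (log x)^5 dx + O(n^35 · (log n)^5). For the integral, the leading term of ∫_1^n x^35 (log x)^5 dx is n^36/36 · (log n)^5 (by repeated integration by parts; each step lowers the log-exponent and produces a relatively O(1/log n) correction). Hence S_n ~ 5 · n^36 · (log n)^5 / 36.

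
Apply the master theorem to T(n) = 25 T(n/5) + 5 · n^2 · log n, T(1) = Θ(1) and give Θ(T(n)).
T(n) = Θ(n^2 · (log n)^2)

Here log_5 25 = 2 and f(n) = 5 · n^2 · log n = Θ(n^(log_5 25) · (log n)^1). This is the extended Case 2 of the master theorem (f matches the critical exponent up to log factors), giving T(n) = Θ(n^(log_5 25) · (log n)^(1+1)) = Θ(n^2 · (log n)^2).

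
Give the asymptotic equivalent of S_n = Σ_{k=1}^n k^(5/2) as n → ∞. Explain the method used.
S_n ~ (2/7) · n^(7/2)

Integral comparison: Σ_{k=1}^n k^(5/2) = ∫_0^n x^(5/2) dx + O(n^(5/2)). The integral is n^(1 + 5/2) / (1 + 5/2) = n^((5+2)/2) / ((5+2)/2) = (2/7) · n^(7/2).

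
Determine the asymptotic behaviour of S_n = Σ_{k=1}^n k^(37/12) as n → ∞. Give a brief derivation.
S_n ~ (12/49) · n^(49/12)

Integral comparison: Σ_{k=1}^n k^(37/12) = ∫_0^n x^(37/12) dx + O(n^(37/12)). The integral is n^(1 + 37/12) / (1 + 37/12) = n^((37+12)/12) / ((37+12)/12) = (12/49) · n^(49/12).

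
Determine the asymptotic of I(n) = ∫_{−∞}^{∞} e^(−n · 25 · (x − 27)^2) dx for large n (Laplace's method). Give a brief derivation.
I(n) = sqrt(π/(25n))

Here φ(x) = 25 · (x − 27)^2 has its unique minimum at x* = 27 with φ(x*) = 0 and φ''(x*) = 50. Laplace's method gives
  I(n) ~ e^(−n φ(x*)) · sqrt(2π / (n · φ''(x*))) = sqrt(2π / (50n)) = sqrt(π/(25n)).
This is exact: substituting u = (x − 27)·sqrt(25n) gives I(n) = (1/sqrt(25n)) ∫_{−∞}^{∞} e^(−u^2) du = sqrt(π/(25n)).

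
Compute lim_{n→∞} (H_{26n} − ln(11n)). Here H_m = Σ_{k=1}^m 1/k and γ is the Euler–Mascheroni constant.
lim = ln(26/11) + γ

By Euler-Maclaurin, H_m = ln m + γ + O(1/m). So
  H_{26n} − ln(11n) = ln(26n) + γ − ln(11n) + O(1/n)
                       = ln(26/11) + γ + O(1/n).
Hence the limit is ln(26/11) + γ.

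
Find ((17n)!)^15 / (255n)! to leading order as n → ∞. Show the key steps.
((17n)!)^15/(255n)! ~ ((2π·17n)^(14/2) / sqrt(15)) · 15^(−15·17n)  →  0

Write N = 17n. Stirling: N! ~ sqrt(2π N)(N/e)^N and (15N)! ~ sqrt(2π·15N)·(15N/e)^(15N).
  (N!)^15/(15N)! ~ (2π N)^(15/2) (N/e)^(15N) / [sqrt(2π·15N) (15N/e)^(15N)]
     = (2π N)^(15/2) / sqrt(2π·15N) · (N/(15N))^(15N)
     = (2π N)^((15−1)/2) / sqrt(15) · 15^(−15N).
Since 15^15 > 1, the factor 15^(−15N) decays exponentially, so the ratio → 0. Substituting N = 17n gives the stated form.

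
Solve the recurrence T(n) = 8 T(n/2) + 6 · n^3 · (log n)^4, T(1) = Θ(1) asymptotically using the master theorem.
T(n) = Θ(n^3 · (log n)^5)

Here log_2 8 = 3 and f(n) = 6 · n^3 · (log n)^4 = Θ(n^(log_2 8) · (log n)^4). This is the extended Case 2 of the master theorem (f matches the critical exponent up to log factors), giving T(n) = Θ(n^(log_2 8) · (log n)^(4+1)) = Θ(n^3 · (log n)^5).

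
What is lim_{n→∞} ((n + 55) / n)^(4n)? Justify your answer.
lim = e^220

Rewrite as (1 + 55/n)^(4n). By the standard limit (1 + x/n)^n → e^x, we have (1 + 55/n)^n → e^55, and raising to the 4th power gives e^220.
More precisely, ln[(1 + 55/n)^(4n)] = 4n · ln(1 + 55/n) = 4n · (55/n + O(1/n^2)) = 220 + O(1/n) → 220.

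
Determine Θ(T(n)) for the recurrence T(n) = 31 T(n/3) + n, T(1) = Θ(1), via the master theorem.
T(n) = Θ(n^(log_3 31))

Master theorem: compare f(n) = n to n^(log_3 31) where log_3 31 ≈ 3.126. Since 1 < log_3 31, we have f(n) = O(n^(log_3 31 − ε)) for some ε > 0 — Case 1. Hence T(n) = Θ(n^(log_3 31)).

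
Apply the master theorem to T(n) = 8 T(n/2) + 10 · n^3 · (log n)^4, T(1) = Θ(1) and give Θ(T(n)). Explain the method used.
T(n) = Θ(n^3 · (log n)^5)

Here log_2 8 = 3 and f(n) = 10 · n^3 · (log n)^4 = Θ(n^(log_2 8) · (log n)^4). This is the extended Case 2 of the master theorem (f matches the critical exponent up to log factors), giving T(n) = Θ(n^(log_2 8) · (log n)^(4+1)) = Θ(n^3 · (log n)^5).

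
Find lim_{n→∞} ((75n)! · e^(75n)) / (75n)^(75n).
lim = ∞

Stirling: (75n)! ~ sqrt(2π·75n) · (75n/e)^(75n). Hence
  (75n)! · e^(75n) / (75n)^(75n) ~ sqrt(2π·75n) = sqrt(2π·75) · sqrt(n) → ∞.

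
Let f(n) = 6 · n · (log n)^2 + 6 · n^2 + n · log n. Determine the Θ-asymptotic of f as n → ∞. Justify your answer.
f(n) ∈ Θ(n^2)

Compare the terms by growth order. For large n, n^a · (log n)^b dominates n^a' · (log n)^b' iff a > a', or (a = a' and b > b'). Ranking the 3 terms shows the dominant one is 6 · n^2. Hence f(n) ∈ Θ(n^2).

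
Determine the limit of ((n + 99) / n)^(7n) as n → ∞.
lim = e^693

Rewrite as (1 + 99/n)^(7n). By the standard limit (1 + x/n)^n → e^x, we have (1 + 99/n)^n → e^99, and raising to the 7th power gives e^693.
More precisely, ln[(1 + 99/n)^(7n)] = 7n · ln(1 + 99/n) = 7n · (99/n + O(1/n^2)) = 693 + O(1/n) → 693.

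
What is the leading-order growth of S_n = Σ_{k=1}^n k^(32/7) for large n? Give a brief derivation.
S_n ~ (7/39) · n^(39/7)

Integral comparison: Σ_{k=1}^n k^(32/7) = ∫_0^n x^(32/7) dx + O(n^(32/7)). The integral is n^(1 + 32/7) / (1 + 32/7) = n^((32+7)/7) / ((32+7)/7) = (7/39) · n^(39/7).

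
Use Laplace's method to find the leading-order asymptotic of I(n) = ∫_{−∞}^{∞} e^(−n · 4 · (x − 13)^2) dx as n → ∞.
I(n) = sqrt(π/(4n))

Here φ(x) = 4 · (x − 13)^2 has its unique minimum at x* = 13 with φ(x*) = 0 and φ''(x*) = 8. Laplace's method gives
  I(n) ~ e^(−n φ(x*)) · sqrt(2π / (n · φ''(x*))) = sqrt(2π / (8n)) = sqrt(π/(4n)).
This is exact: substituting u = (x − 13)·sqrt(4n) gives I(n) = (1/sqrt(4n)) ∫_{−∞}^{∞} e^(−u^2) du = sqrt(π/(4n)).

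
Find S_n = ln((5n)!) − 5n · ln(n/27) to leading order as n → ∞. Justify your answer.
S_n ~ 5n · (ln 135 − 1) + O(ln n)

Stirling: ln((5n)!) = 5n ln(5n) − 5n + O(ln n).
  S_n = 5n ln(5n) − 5n − 5n ln(n/27) + O(ln n)
      = 5n ln(5n) − 5n ln n + 5n ln 27 − 5n + O(ln n)
      = 5n ln 5 + 5n ln 27 − 5n + O(ln n)
      = 5n (ln 135 − 1) + O(ln n).
Numerically ln(135) − 1 ≈ 3.9053.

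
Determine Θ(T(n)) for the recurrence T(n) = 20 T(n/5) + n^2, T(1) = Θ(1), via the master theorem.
T(n) = Θ(n^2)

log_5 20 ≈ 1.861. f(n) = n^2 dominates n^(log_5 20) since 2 > 1.861, and the regularity condition a·f(n/b) = 20·(n/5)^2 = (20/25)·n^2 ≤ c·f(n) holds with c = 20/25 ≈ 0.8 < 1. So this is Case 3: T(n) = Θ(f(n)) = Θ(n^2).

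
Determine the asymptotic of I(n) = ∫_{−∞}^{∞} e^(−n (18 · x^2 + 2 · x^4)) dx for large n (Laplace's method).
I(n) ~ sqrt(π/(18n))

φ(x) = 18 · x^2 + 2 · x^4 has its unique global minimum at x* = 0 (since φ'(x) = 36x + 8x^3 = 0 only at x = 0 for real x with both coefficients positive, and φ → ∞ as |x| → ∞). At x* = 0, φ(0) = 0 and φ''(0) = 36. Laplace's method then gives
  I(n) ~ sqrt(2π / (n · φ''(0))) · e^(−n φ(0)) = sqrt(2π / (36n)) = sqrt(π/(18n)).
The 2 · x^4 term contributes only at subleading order (an O(1/n) relative correction).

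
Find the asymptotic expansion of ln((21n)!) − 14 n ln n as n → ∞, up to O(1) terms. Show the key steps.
ln((21n)!) − 14 n ln n = 7 n ln n + 21(ln 21 − 1) n + (1/2) ln(2π·21n) + O(1/n)

Stirling: ln((21n)!) = 21n ln(21n) − 21n + (1/2) ln(2π·21n) + O(1/n).
Expand 21n ln(21n) = 21n (ln n + ln 21) = 21n ln n + 21n ln 21.
Subtract 14n ln n: leading term is (21 − 14) n ln n = 7 n ln n. The next term is 21n ln 21 − 21n = 21(ln 21 − 1) n. Then the (1/2) ln(2π·21n) correction.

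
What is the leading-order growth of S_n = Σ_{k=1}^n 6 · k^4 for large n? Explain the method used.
S_n ~ 6 · n^5 / 5

By integral comparison (Euler-Maclaurin), Σ_{k=1}^n 6 · k^4 = 6 · ∫_0^n x^4 dx + O(n^4) = 6 · n^5/5 + O(n^4). (Equivalently, Faulhaber's formula gives the same leading term.)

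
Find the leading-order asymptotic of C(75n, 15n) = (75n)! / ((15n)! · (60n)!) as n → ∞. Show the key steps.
C(75n, 15n) ~ (3125/256)^(15n) · sqrt(5/(8π·15n))

Write N = 15n. Apply Stirling to each factorial:
  (5N)! ~ sqrt(2π·5N) · (5N/e)^(5N),
  N! ~ sqrt(2π N) · (N/e)^N,
  (4N)! ~ sqrt(2π·4N) · (4N/e)^(4N).
The exponential factors combine to (5N)^(5N) / (N^N · (4N)^(4N)) = 5^(5N)/4^(4N) = (5^5/4^4)^N = (3125/256)^N.
The square-root prefactors combine to sqrt(2π·5N) / (sqrt(2π N)·sqrt(2π·4N)) = sqrt(5 / (2π·4·N)) = sqrt(5/(8π·15n)).
Substituting N = 15n: C(75n, 15n) ~ (3125/256)^(15n) · sqrt(5/(8π·15n)).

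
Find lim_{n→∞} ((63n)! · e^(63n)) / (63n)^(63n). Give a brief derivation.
lim = ∞

Stirling: (63n)! ~ sqrt(2π·63n) · (63n/e)^(63n). Hence
  (63n)! · e^(63n) / (63n)^(63n) ~ sqrt(2π·63n) = sqrt(2π·63) · sqrt(n) → ∞.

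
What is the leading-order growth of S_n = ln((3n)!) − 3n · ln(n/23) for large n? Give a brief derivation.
S_n ~ 3n · (ln 69 − 1) + O(ln n)

Stirling: ln((3n)!) = 3n ln(3n) − 3n + O(ln n).
  S_n = 3n ln(3n) − 3n − 3n ln(n/23) + O(ln n)
      = 3n ln(3n) − 3n ln n + 3n ln 23 − 3n + O(ln n)
      = 3n ln 3 + 3n ln 23 − 3n + O(ln n)
      = 3n (ln 69 − 1) + O(ln n).
Numerically ln(69) − 1 ≈ 3.2341.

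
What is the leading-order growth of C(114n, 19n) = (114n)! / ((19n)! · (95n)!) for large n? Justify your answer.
C(114n, 19n) ~ (46656/3125)^(19n) · sqrt(3/(5π·19n))

Write N = 19n. Apply Stirling to each factorial:
  (6N)! ~ sqrt(2π·6N) · (6N/e)^(6N),
  N! ~ sqrt(2π N) · (N/e)^N,
  (5N)! ~ sqrt(2π·5N) · (5N/e)^(5N).
The exponential factors combine to (6N)^(6N) / (N^N · (5N)^(5N)) = 6^(6N)/5^(5N) = (6^6/5^5)^N = (46656/3125)^N.
The square-root prefactors combine to sqrt(2π·6N) / (sqrt(2π N)·sqrt(2π·5N)) = sqrt(6 / (2π·5·N)) = sqrt(3/(5π·19n)).
Substituting N = 19n: C(114n, 19n) ~ (46656/3125)^(19n) · sqrt(3/(5π·19n)).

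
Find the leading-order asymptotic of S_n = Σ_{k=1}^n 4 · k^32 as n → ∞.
S_n ~ 4 · n^33 / 33

By integral comparison (Euler-Maclaurin), Σ_{k=1}^n 4 · k^32 = 4 · ∫_0^n x^32 dx + O(n^32) = 4 · n^33/33 + O(n^32). (Equivalently, Faulhaber's formula gives the same leading term.)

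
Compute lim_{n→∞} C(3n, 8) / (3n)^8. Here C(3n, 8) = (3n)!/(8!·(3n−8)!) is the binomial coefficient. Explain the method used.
lim = 1/8! = 1/40320

With N = 3n → ∞: C(N, 8) / N^8 = [N(N−1)…(N−7)] / (8! · N^8) = (1/8!) · 1 · (1 − 1/(3n)) · … · (1 − 7/(3n)). Each factor → 1 as N → ∞, so the limit is 1/8! = 1/40320.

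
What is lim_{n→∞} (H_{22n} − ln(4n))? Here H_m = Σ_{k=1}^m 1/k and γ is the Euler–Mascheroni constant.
lim = ln(11/2) + γ

By Euler-Maclaurin, H_m = ln m + γ + O(1/m). So
  H_{22n} − ln(4n) = ln(22n) + γ − ln(4n) + O(1/n)
                       = ln(22/4) + γ + O(1/n).
Hence the limit is ln(22/4) + γ (= ln(11/2)).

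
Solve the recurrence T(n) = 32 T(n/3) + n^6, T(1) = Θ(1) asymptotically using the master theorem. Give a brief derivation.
T(n) = Θ(n^6)

log_3 32 ≈ 3.155. f(n) = n^6 dominates n^(log_3 32) since 6 > 3.155, and the regularity condition a·f(n/b) = 32·(n/3)^6 = (32/729)·n^6 ≤ c·f(n) holds with c = 32/729 ≈ 0.0439 < 1. So this is Case 3: T(n) = Θ(f(n)) = Θ(n^6).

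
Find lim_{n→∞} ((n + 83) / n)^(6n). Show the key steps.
lim = e^498

Rewrite as (1 + 83/n)^(6n). By the standard limit (1 + x/n)^n → e^x, we have (1 + 83/n)^n → e^83, and raising to the 6th power gives e^498.
More precisely, ln[(1 + 83/n)^(6n)] = 6n · ln(1 + 83/n) = 6n · (83/n + O(1/n^2)) = 498 + O(1/n) → 498.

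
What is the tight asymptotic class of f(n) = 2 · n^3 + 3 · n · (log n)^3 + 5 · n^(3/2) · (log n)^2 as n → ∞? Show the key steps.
f(n) ∈ Θ(n^3)

Compare the terms by growth order. For large n, n^a · (log n)^b dominates n^a' · (log n)^b' iff a > a', or (a = a' and b > b'). Ranking the 3 terms shows the dominant one is 2 · n^3. Hence f(n) ∈ Θ(n^3).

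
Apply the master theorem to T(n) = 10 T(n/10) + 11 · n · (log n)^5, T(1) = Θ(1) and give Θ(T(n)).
T(n) = Θ(n · (log n)^6)

Here log_10 10 = 1 and f(n) = 11 · n · (log n)^5 = Θ(n^(log_10 10) · (log n)^5). This is the extended Case 2 of the master theorem (f matches the critical exponent up to log factors), giving T(n) = Θ(n^(log_10 10) · (log n)^(5+1)) = Θ(n · (log n)^6).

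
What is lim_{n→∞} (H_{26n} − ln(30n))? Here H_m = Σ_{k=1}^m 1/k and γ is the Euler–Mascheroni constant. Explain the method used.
lim = ln(13/15) + γ

By Euler-Maclaurin, H_m = ln m + γ + O(1/m). So
  H_{26n} − ln(30n) = ln(26n) + γ − ln(30n) + O(1/n)
                       = ln(26/30) + γ + O(1/n).
Hence the limit is ln(26/30) + γ (= ln(13/15)).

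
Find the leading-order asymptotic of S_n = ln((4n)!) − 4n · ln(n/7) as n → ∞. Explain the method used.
S_n ~ 4n · (ln 28 − 1) + O(ln n)

Stirling: ln((4n)!) = 4n ln(4n) − 4n + O(ln n).
  S_n = 4n ln(4n) − 4n − 4n ln(n/7) + O(ln n)
      = 4n ln(4n) − 4n ln n + 4n ln 7 − 4n + O(ln n)
      = 4n ln 4 + 4n ln 7 − 4n + O(ln n)
      = 4n (ln 28 − 1) + O(ln n).
Numerically ln(28) − 1 ≈ 2.3322.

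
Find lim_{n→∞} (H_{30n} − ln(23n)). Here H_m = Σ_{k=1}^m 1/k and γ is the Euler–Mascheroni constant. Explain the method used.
lim = ln(30/23) + γ

By Euler-Maclaurin, H_m = ln m + γ + O(1/m). So
  H_{30n} − ln(23n) = ln(30n) + γ − ln(23n) + O(1/n)
                       = ln(30/23) + γ + O(1/n).
Hence the limit is ln(30/23) + γ.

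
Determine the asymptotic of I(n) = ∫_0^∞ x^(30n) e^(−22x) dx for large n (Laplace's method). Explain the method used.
I(n) ~ (sqrt(2π·30n) / 22) · (30n/(22e))^(30n)

Write the integrand as exp(30n ln x − 22x) and set f(x) = 30n ln x − 22x. Then f'(x) = 30n/x − 22 = 0 at x* = 30n/22, and f''(x*) = −30n/x*^2 = −22^2/(30n). Laplace's method (interior maximum) gives
  I(n) ~ e^(f(x*)) · sqrt(2π / |f''(x*)|)
        = exp(30n ln(30n/22) − 30n) · sqrt(2π · 30n / 22^2)
        = (30n/22)^(30n) e^(−30n) · sqrt(2π·30n) / 22
        = (sqrt(2π·30n) / 22) · (30n/(22e))^(30n).
This matches Γ(30n+1)/22^(30n+1) with Stirling applied to Γ.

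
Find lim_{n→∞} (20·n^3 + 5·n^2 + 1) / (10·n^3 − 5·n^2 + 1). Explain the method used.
lim = 20/10 = 2

For large n the leading n^3 terms dominate both numerator and denominator. Dividing top and bottom by n^3, every other term tends to 0, leaving 20/10 = 2.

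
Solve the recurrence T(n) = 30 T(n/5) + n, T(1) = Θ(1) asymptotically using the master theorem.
T(n) = Θ(n^(log_5 30))

Master theorem: compare f(n) = n to n^(log_5 30) where log_5 30 ≈ 2.113. Since 1 < log_5 30, we have f(n) = O(n^(log_5 30 − ε)) for some ε > 0 — Case 1. Hence T(n) = Θ(n^(log_5 30)).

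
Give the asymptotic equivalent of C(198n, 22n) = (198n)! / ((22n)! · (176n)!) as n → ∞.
C(198n, 22n) ~ (387420489/16777216)^(22n) · sqrt(9/(16π·22n))

Write N = 22n. Apply Stirling to each factorial:
  (9N)! ~ sqrt(2π·9N) · (9N/e)^(9N),
  N! ~ sqrt(2π N) · (N/e)^N,
  (8N)! ~ sqrt(2π·8N) · (8N/e)^(8N).
The exponential factors combine to (9N)^(9N) / (N^N · (8N)^(8N)) = 9^(9N)/8^(8N) = (9^9/8^8)^N = (387420489/16777216)^N.
The square-root prefactors combine to sqrt(2π·9N) / (sqrt(2π N)·sqrt(2π·8N)) = sqrt(9 / (2π·8·N)) = sqrt(9/(16π·22n)).
Substituting N = 22n: C(198n, 22n) ~ (387420489/16777216)^(22n) · sqrt(9/(16π·22n)).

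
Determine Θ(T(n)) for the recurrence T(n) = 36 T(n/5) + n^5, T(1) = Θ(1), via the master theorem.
T(n) = Θ(n^5)

log_5 36 ≈ 2.227. f(n) = n^5 dominates n^(log_5 36) since 5 > 2.227, and the regularity condition a·f(n/b) = 36·(n/5)^5 = (36/3125)·n^5 ≤ c·f(n) holds with c = 36/3125 ≈ 0.0115 < 1. So this is Case 3: T(n) = Θ(f(n)) = Θ(n^5).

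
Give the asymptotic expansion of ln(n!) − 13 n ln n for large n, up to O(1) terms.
ln(n!) − 13 n ln n = −12 n ln n − n + (1/2) ln(2π n) + O(1/n)

Stirling: ln((n)!) = n ln(n) − n + (1/2) ln(2π·n) + O(1/n).
Here n ln(n) = n ln n.
Subtract 13n ln n: leading term is (1 − 13) n ln n = −12 n ln n. The next term is −n. Then the (1/2) ln(2π·n) correction.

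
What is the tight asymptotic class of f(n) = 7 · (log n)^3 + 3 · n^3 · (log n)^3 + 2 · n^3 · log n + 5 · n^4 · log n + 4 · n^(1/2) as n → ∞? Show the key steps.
f(n) ∈ Θ(n^4 · log n)

Compare the terms by growth order. For large n, n^a · (log n)^b dominates n^a' · (log n)^b' iff a > a', or (a = a' and b > b'). Ranking the 5 terms shows the dominant one is 5 · n^4 · log n. Hence f(n) ∈ Θ(n^4 · log n).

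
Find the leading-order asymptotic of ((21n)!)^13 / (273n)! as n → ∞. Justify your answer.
((21n)!)^13/(273n)! ~ ((2π·21n)^(12/2) / sqrt(13)) · 13^(−13·21n)  →  0

Write N = 21n. Stirling: N! ~ sqrt(2π N)(N/e)^N and (13N)! ~ sqrt(2π·13N)·(13N/e)^(13N).
  (N!)^13/(13N)! ~ (2π N)^(13/2) (N/e)^(13N) / [sqrt(2π·13N) (13N/e)^(13N)]
     = (2π N)^(13/2) / sqrt(2π·13N) · (N/(13N))^(13N)
     = (2π N)^((13−1)/2) / sqrt(13) · 13^(−13N).
Since 13^13 > 1, the factor 13^(−13N) decays exponentially, so the ratio → 0. Substituting N = 21n gives the stated form.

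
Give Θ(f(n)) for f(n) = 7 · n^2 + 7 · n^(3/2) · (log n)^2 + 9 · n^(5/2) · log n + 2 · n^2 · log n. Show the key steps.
f(n) ∈ Θ(n^(5/2) · log n)

Compare the terms by growth order. For large n, n^a · (log n)^b dominates n^a' · (log n)^b' iff a > a', or (a = a' and b > b'). Ranking the 4 terms shows the dominant one is 9 · n^(5/2) · log n. Hence f(n) ∈ Θ(n^(5/2) · log n).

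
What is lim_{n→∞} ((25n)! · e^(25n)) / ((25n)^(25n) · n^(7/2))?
lim = 0

Stirling: (25n)! ~ sqrt(2π·25n) · (25n/e)^(25n). Hence
  (25n)! · e^(25n) / (25n)^(25n) ~ sqrt(2π·25n).
Dividing by n^(7/2): sqrt(2π·25n) / n^(7/2) = sqrt(2π·25) · n^((1−7)/2), so the expression behaves like sqrt(2π·25) · n^((1−7)/2) → 0.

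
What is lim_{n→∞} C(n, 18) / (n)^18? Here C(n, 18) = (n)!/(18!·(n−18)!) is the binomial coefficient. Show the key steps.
lim = 1/18! = 1/6402373705728000

With N = n → ∞: C(N, 18) / N^18 = [N(N−1)…(N−17)] / (18! · N^18) = (1/18!) · 1 · (1 − 1/n) · … · (1 − 17/n). Each factor → 1 as N → ∞, so the limit is 1/18! = 1/6402373705728000.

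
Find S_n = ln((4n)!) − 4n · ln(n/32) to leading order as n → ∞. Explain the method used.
S_n ~ 4n · (ln 128 − 1) + O(ln n)

Stirling: ln((4n)!) = 4n ln(4n) − 4n + O(ln n).
  S_n = 4n ln(4n) − 4n − 4n ln(n/32) + O(ln n)
      = 4n ln(4n) − 4n ln n + 4n ln 32 − 4n + O(ln n)
      = 4n ln 4 + 4n ln 32 − 4n + O(ln n)
      = 4n (ln 128 − 1) + O(ln n).
Numerically ln(128) − 1 ≈ 3.8520.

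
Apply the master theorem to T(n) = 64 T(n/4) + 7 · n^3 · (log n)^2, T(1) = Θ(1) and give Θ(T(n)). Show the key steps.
T(n) = Θ(n^3 · (log n)^3)

Here log_4 64 = 3 and f(n) = 7 · n^3 · (log n)^2 = Θ(n^(log_4 64) · (log n)^2). This is the extended Case 2 of the master theorem (f matches the critical exponent up to log factors), giving T(n) = Θ(n^(log_4 64) · (log n)^(2+1)) = Θ(n^3 · (log n)^3).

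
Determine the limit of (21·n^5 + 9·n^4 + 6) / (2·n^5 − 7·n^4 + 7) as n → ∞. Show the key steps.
lim = 21/2

For large n the leading n^5 terms dominate both numerator and denominator. Dividing top and bottom by n^5, every other term tends to 0, leaving 21/2.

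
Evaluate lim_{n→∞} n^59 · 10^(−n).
lim = 0

Exponentials with base > 1 dominate every fixed polynomial: for any fixed c, n^c / 10^n → 0 as n → ∞ (e.g. by the ratio test, or by writing 10^n = e^(n ln 10) and noting e^(n ln 10) / n^c → ∞). Hence n^59 · 10^(−n) = n^59 / 10^n → 0.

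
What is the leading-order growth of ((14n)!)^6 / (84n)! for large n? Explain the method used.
((14n)!)^6/(84n)! ~ ((2π·14n)^(5/2) / sqrt(6)) · 6^(−6·14n)  →  0

Write N = 14n. Stirling: N! ~ sqrt(2π N)(N/e)^N and (6N)! ~ sqrt(2π·6N)·(6N/e)^(6N).
  (N!)^6/(6N)! ~ (2π N)^(6/2) (N/e)^(6N) / [sqrt(2π·6N) (6N/e)^(6N)]
     = (2π N)^(6/2) / sqrt(2π·6N) · (N/(6N))^(6N)
     = (2π N)^((6−1)/2) / sqrt(6) · 6^(−6N).
Since 6^6 > 1, the factor 6^(−6N) decays exponentially, so the ratio → 0. Substituting N = 14n gives the stated form.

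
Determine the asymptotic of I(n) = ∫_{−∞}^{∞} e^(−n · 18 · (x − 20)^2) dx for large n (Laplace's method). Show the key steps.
I(n) = sqrt(π/(18n))

Here φ(x) = 18 · (x − 20)^2 has its unique minimum at x* = 20 with φ(x*) = 0 and φ''(x*) = 36. Laplace's method gives
  I(n) ~ e^(−n φ(x*)) · sqrt(2π / (n · φ''(x*))) = sqrt(2π / (36n)) = sqrt(π/(18n)).
This is exact: substituting u = (x − 20)·sqrt(18n) gives I(n) = (1/sqrt(18n)) ∫_{−∞}^{∞} e^(−u^2) du = sqrt(π/(18n)).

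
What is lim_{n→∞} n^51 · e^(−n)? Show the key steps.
lim = 0

Exponentials with base > 1 dominate every fixed polynomial: for any fixed c, n^c / e^n → 0 as n → ∞ (e.g. by the ratio test, or since e^n grows faster than any power of n). Hence n^51 · e^(−n) = n^51 / e^n → 0.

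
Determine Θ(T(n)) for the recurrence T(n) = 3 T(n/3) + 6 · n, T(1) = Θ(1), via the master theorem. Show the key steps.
T(n) = Θ(n log n)

log_3 3 = 1, and f(n) = 6 · n = Θ(n^(log_3 3)). This is Case 2 of the master theorem: T(n) = Θ(f(n) · log n) = Θ(n log n).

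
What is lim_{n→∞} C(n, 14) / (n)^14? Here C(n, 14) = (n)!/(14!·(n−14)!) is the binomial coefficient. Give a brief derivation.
lim = 1/14! = 1/87178291200

With N = n → ∞: C(N, 14) / N^14 = [N(N−1)…(N−13)] / (14! · N^14) = (1/14!) · 1 · (1 − 1/n) · … · (1 − 13/n). Each factor → 1 as N → ∞, so the limit is 1/14! = 1/87178291200.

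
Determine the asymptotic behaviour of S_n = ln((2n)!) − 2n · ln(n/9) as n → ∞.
S_n ~ 2n · (ln 18 − 1) + O(ln n)

Stirling: ln((2n)!) = 2n ln(2n) − 2n + O(ln n).
  S_n = 2n ln(2n) − 2n − 2n ln(n/9) + O(ln n)
      = 2n ln(2n) − 2n ln n + 2n ln 9 − 2n + O(ln n)
      = 2n ln 2 + 2n ln 9 − 2n + O(ln n)
      = 2n (ln 18 − 1) + O(ln n).
Numerically ln(18) − 1 ≈ 1.8904.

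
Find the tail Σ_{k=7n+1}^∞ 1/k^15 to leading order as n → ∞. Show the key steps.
Σ_{k>7n} 1/k^15 ~ 1/(14 · (7n)^14)

Compare to the integral: ∫_{7n}^∞ x^(−15) dx = [−x^(−14)/14]_{7n}^∞ = 1/((15−1)·(7n)^14). Euler-Maclaurin then gives
  Σ_{k>7n} 1/k^15 = ∫_{7n}^∞ dx/x^15 − 1/(2·(7n)^15) + O(1/(7n)^16).
(Equivalently this is ζ(15) − Σ_{k≤7n} 1/k^15.)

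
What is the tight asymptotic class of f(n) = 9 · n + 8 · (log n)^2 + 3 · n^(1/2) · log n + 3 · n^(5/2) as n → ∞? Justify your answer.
f(n) ∈ Θ(n^(5/2))

Compare the terms by growth order. For large n, n^a · (log n)^b dominates n^a' · (log n)^b' iff a > a', or (a = a' and b > b'). Ranking the 4 terms shows the dominant one is 3 · n^(5/2). Hence f(n) ∈ Θ(n^(5/2)).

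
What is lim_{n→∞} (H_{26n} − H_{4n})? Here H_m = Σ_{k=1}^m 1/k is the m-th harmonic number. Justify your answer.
lim = ln(26/4) = ln(13/2)

Euler-Maclaurin gives H_m = ln m + γ + 1/(2m) + O(1/m^2). The γ and O(1/m) terms cancel in the difference:
  H_{26n} − H_{4n} = ln(26n) − ln(4n) + O(1/n) = ln(26/4) + O(1/n).
Hence the limit is ln(26/4) = ln(13/2).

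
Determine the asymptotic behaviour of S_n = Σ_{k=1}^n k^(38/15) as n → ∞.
S_n ~ (15/53) · n^(53/15)

Integral comparison: Σ_{k=1}^n k^(38/15) = ∫_0^n x^(38/15) dx + O(n^(38/15)). The integral is n^(1 + 38/15) / (1 + 38/15) = n^((38+15)/15) / ((38+15)/15) = (15/53) · n^(53/15).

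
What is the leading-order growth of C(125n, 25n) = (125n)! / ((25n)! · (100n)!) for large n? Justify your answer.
C(125n, 25n) ~ (3125/256)^(25n) · sqrt(5/(8π·25n))

Write N = 25n. Apply Stirling to each factorial:
  (5N)! ~ sqrt(2π·5N) · (5N/e)^(5N),
  N! ~ sqrt(2π N) · (N/e)^N,
  (4N)! ~ sqrt(2π·4N) · (4N/e)^(4N).
The exponential factors combine to (5N)^(5N) / (N^N · (4N)^(4N)) = 5^(5N)/4^(4N) = (5^5/4^4)^N = (3125/256)^N.
The square-root prefactors combine to sqrt(2π·5N) / (sqrt(2π N)·sqrt(2π·4N)) = sqrt(5 / (2π·4·N)) = sqrt(5/(8π·25n)).
Substituting N = 25n: C(125n, 25n) ~ (3125/256)^(25n) · sqrt(5/(8π·25n)).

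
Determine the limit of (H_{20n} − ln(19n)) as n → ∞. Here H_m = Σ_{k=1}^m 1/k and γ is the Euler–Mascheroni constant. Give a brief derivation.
lim = ln(20/19) + γ

By Euler-Maclaurin, H_m = ln m + γ + O(1/m). So
  H_{20n} − ln(19n) = ln(20n) + γ − ln(19n) + O(1/n)
                       = ln(20/19) + γ + O(1/n).
Hence the limit is ln(20/19) + γ.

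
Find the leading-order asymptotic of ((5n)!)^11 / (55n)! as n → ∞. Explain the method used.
((5n)!)^11/(55n)! ~ ((2π·5n)^(10/2) / sqrt(11)) · 11^(−11·5n)  →  0

Write N = 5n. Stirling: N! ~ sqrt(2π N)(N/e)^N and (11N)! ~ sqrt(2π·11N)·(11N/e)^(11N).
  (N!)^11/(11N)! ~ (2π N)^(11/2) (N/e)^(11N) / [sqrt(2π·11N) (11N/e)^(11N)]
     = (2π N)^(11/2) / sqrt(2π·11N) · (N/(11N))^(11N)
     = (2π N)^((11−1)/2) / sqrt(11) · 11^(−11N).
Since 11^11 > 1, the factor 11^(−11N) decays exponentially, so the ratio → 0. Substituting N = 5n gives the stated form.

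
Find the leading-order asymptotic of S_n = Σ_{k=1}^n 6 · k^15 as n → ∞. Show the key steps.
S_n ~ 3 · n^16 / 8

By integral comparison (Euler-Maclaurin), Σ_{k=1}^n 6 · k^15 = 6 · ∫_0^n x^15 dx + O(n^15) = 6 · n^16/16 = 3 · n^16 / 8 + O(n^15). (Equivalently, Faulhaber's formula gives the same leading term.)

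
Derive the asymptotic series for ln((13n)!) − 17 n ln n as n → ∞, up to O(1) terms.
ln((13n)!) − 17 n ln n = −4 n ln n + 13(ln 13 − 1) n + (1/2) ln(2π·13n) + O(1/n)

Stirling: ln((13n)!) = 13n ln(13n) − 13n + (1/2) ln(2π·13n) + O(1/n).
Expand 13n ln(13n) = 13n (ln n + ln 13) = 13n ln n + 13n ln 13.
Subtract 17n ln n: leading term is (13 − 17) n ln n = −4 n ln n. The next term is 13n ln 13 − 13n = 13(ln 13 − 1) n. Then the (1/2) ln(2π·13n) correction.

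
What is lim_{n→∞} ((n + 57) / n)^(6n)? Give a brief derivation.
lim = e^342

Rewrite as (1 + 57/n)^(6n). By the standard limit (1 + x/n)^n → e^x, we have (1 + 57/n)^n → e^57, and raising to the 6th power gives e^342.
More precisely, ln[(1 + 57/n)^(6n)] = 6n · ln(1 + 57/n) = 6n · (57/n + O(1/n^2)) = 342 + O(1/n) → 342.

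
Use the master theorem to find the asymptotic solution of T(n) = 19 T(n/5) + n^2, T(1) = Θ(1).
T(n) = Θ(n^2)

log_5 19 ≈ 1.829. f(n) = n^2 dominates n^(log_5 19) since 2 > 1.829, and the regularity condition a·f(n/b) = 19·(n/5)^2 = (19/25)·n^2 ≤ c·f(n) holds with c = 19/25 ≈ 0.76 < 1. So this is Case 3: T(n) = Θ(f(n)) = Θ(n^2).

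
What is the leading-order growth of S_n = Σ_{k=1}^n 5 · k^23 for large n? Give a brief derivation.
S_n ~ 5 · n^24 / 24

By integral comparison (Euler-Maclaurin), Σ_{k=1}^n 5 · k^23 = 5 · ∫_0^n x^23 dx + O(n^23) = 5 · n^24/24 + O(n^23). (Equivalently, Faulhaber's formula gives the same leading term.)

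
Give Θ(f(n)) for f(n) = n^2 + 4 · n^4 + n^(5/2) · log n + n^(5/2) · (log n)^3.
f(n) ∈ Θ(n^4)

Compare the terms by growth order. For large n, n^a · (log n)^b dominates n^a' · (log n)^b' iff a > a', or (a = a' and b > b'). Ranking the 4 terms shows the dominant one is 4 · n^4. Hence f(n) ∈ Θ(n^4).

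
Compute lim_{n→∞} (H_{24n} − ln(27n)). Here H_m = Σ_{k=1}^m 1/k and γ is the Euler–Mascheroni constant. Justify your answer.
lim = ln(8/9) + γ

By Euler-Maclaurin, H_m = ln m + γ + O(1/m). So
  H_{24n} − ln(27n) = ln(24n) + γ − ln(27n) + O(1/n)
                       = ln(24/27) + γ + O(1/n).
Hence the limit is ln(24/27) + γ (= ln(8/9)).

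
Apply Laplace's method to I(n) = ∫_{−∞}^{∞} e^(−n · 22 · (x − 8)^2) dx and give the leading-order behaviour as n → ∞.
I(n) = sqrt(π/(22n))

Here φ(x) = 22 · (x − 8)^2 has its unique minimum at x* = 8 with φ(x*) = 0 and φ''(x*) = 44. Laplace's method gives
  I(n) ~ e^(−n φ(x*)) · sqrt(2π / (n · φ''(x*))) = sqrt(2π / (44n)) = sqrt(π/(22n)).
This is exact: substituting u = (x − 8)·sqrt(22n) gives I(n) = (1/sqrt(22n)) ∫_{−∞}^{∞} e^(−u^2) du = sqrt(π/(22n)).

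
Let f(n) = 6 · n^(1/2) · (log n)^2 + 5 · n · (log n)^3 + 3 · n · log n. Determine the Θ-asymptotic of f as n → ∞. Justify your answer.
f(n) ∈ Θ(n · (log n)^3)

Compare the terms by growth order. For large n, n^a · (log n)^b dominates n^a' · (log n)^b' iff a > a', or (a = a' and b > b'). Ranking the 3 terms shows the dominant one is 5 · n · (log n)^3. Hence f(n) ∈ Θ(n · (log n)^3).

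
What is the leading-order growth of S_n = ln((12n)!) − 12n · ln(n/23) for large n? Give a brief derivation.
S_n ~ 12n · (ln 276 − 1) + O(ln n)

Stirling: ln((12n)!) = 12n ln(12n) − 12n + O(ln n).
  S_n = 12n ln(12n) − 12n − 12n ln(n/23) + O(ln n)
      = 12n ln(12n) − 12n ln n + 12n ln 23 − 12n + O(ln n)
      = 12n ln 12 + 12n ln 23 − 12n + O(ln n)
      = 12n (ln 276 − 1) + O(ln n).
Numerically ln(276) − 1 ≈ 4.6204.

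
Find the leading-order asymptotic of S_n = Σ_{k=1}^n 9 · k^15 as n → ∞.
S_n ~ 9 · n^16 / 16

By integral comparison (Euler-Maclaurin), Σ_{k=1}^n 9 · k^15 = 9 · ∫_0^n x^15 dx + O(n^15) = 9 · n^16/16 + O(n^15). (Equivalently, Faulhaber's formula gives the same leading term.)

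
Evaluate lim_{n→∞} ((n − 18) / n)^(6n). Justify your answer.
lim = e^(−108)

Rewrite as (1 − 18/n)^(6n). By the standard limit (1 + x/n)^n → e^x, we have (1 − 18/n)^n → e^(−18), and raising to the 6th power gives e^(−108).
More precisely, ln[(1 − 18/n)^(6n)] = 6n · ln(1 − 18/n) = 6n · (-18/n + O(1/n^2)) = -108 + O(1/n) → -108.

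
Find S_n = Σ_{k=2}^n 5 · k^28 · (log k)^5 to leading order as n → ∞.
S_n ~ 5 · n^29 · (log n)^5 / 29

By integral comparison, S_n = ∫_1^n 5 · x^28 · (log x)^5 dx + O(n^28 · (log n)^5). For the integral, the leading term of ∫_1^n x^28 (log x)^5 dx is n^29/29 · (log n)^5 (by repeated integration by parts; each step lowers the log-exponent and produces a relatively O(1/log n) correction). Hence S_n ~ 5 · n^29 · (log n)^5 / 29.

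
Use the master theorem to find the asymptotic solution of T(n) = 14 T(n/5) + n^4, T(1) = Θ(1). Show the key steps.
T(n) = Θ(n^4)

log_5 14 ≈ 1.640. f(n) = n^4 dominates n^(log_5 14) since 4 > 1.640, and the regularity condition a·f(n/b) = 14·(n/5)^4 = (14/625)·n^4 ≤ c·f(n) holds with c = 14/625 ≈ 0.0224 < 1. So this is Case 3: T(n) = Θ(f(n)) = Θ(n^4).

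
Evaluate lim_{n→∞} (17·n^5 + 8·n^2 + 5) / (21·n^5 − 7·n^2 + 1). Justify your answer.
lim = 17/21

For large n the leading n^5 terms dominate both numerator and denominator. Dividing top and bottom by n^5, every other term tends to 0, leaving 17/21.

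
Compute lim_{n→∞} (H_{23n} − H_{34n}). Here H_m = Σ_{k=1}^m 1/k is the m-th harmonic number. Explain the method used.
lim = ln(23/34)

Euler-Maclaurin gives H_m = ln m + γ + 1/(2m) + O(1/m^2). The γ and O(1/m) terms cancel in the difference:
  H_{23n} − H_{34n} = ln(23n) − ln(34n) + O(1/n) = ln(23/34) + O(1/n).
Hence the limit is ln(23/34).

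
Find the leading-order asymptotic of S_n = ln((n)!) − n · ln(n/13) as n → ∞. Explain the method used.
S_n ~ n · (ln 13 − 1) + O(ln n)

Stirling: ln((n)!) = n ln(n) − n + O(ln n).
  S_n = n ln(n) − n − n ln(n/13) + O(ln n)
      = n ln(n) − n ln n + n ln 13 − n + O(ln n)
      = n ln 13 − n + O(ln n)
      = n (ln 13 − 1) + O(ln n).
Numerically ln(13) − 1 ≈ 1.5649.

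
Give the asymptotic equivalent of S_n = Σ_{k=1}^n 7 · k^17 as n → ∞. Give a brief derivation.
S_n ~ 7 · n^18 / 18

By integral comparison (Euler-Maclaurin), Σ_{k=1}^n 7 · k^17 = 7 · ∫_0^n x^17 dx + O(n^17) = 7 · n^18/18 + O(n^17). (Equivalently, Faulhaber's formula gives the same leading term.)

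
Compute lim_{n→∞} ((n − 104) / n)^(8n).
lim = e^(−832)

Rewrite as (1 − 104/n)^(8n). By the standard limit (1 + x/n)^n → e^x, we have (1 − 104/n)^n → e^(−104), and raising to the 8th power gives e^(−832).
More precisely, ln[(1 − 104/n)^(8n)] = 8n · ln(1 − 104/n) = 8n · (-104/n + O(1/n^2)) = -832 + O(1/n) → -832.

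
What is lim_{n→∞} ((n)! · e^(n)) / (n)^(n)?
lim = ∞

Stirling: (n)! ~ sqrt(2π·n) · (n/e)^(n). Hence
  (n)! · e^(n) / (n)^(n) ~ sqrt(2π·n) = sqrt(2π) · sqrt(n) → ∞.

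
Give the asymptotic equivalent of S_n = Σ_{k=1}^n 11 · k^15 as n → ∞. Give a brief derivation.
S_n ~ 11 · n^16 / 16

By integral comparison (Euler-Maclaurin), Σ_{k=1}^n 11 · k^15 = 11 · ∫_0^n x^15 dx + O(n^15) = 11 · n^16/16 + O(n^15). (Equivalently, Faulhaber's formula gives the same leading term.)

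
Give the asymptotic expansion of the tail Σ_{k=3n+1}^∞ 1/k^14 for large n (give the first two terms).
Σ_{k>3n} 1/k^14 = 1/(13 · (3n)^13) − 1/(2 · (3n)^14) + O(1/(3n)^15)

Compare to the integral: ∫_{3n}^∞ x^(−14) dx = [−x^(−13)/13]_{3n}^∞ = 1/((14−1)·(3n)^13). The Euler-Maclaurin correction adds −f(3n)/2 = −1/(2·(3n)^14). Euler-Maclaurin then gives
  Σ_{k>3n} 1/k^14 = ∫_{3n}^∞ dx/x^14 − 1/(2·(3n)^14) + O(1/(3n)^15).
(Equivalently this is ζ(14) − Σ_{k≤3n} 1/k^14.)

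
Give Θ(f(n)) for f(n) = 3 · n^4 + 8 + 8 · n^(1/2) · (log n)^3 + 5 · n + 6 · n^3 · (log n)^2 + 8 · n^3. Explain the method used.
f(n) ∈ Θ(n^4)

Compare the terms by growth order. For large n, n^a · (log n)^b dominates n^a' · (log n)^b' iff a > a', or (a = a' and b > b'). Ranking the 6 terms shows the dominant one is 3 · n^4. Hence f(n) ∈ Θ(n^4).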